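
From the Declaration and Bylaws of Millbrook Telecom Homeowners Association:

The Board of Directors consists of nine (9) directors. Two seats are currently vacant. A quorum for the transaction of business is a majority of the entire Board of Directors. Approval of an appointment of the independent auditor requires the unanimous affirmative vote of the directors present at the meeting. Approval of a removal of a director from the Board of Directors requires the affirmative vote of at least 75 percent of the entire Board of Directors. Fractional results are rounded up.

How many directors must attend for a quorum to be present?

A majority of 9 is 5.

5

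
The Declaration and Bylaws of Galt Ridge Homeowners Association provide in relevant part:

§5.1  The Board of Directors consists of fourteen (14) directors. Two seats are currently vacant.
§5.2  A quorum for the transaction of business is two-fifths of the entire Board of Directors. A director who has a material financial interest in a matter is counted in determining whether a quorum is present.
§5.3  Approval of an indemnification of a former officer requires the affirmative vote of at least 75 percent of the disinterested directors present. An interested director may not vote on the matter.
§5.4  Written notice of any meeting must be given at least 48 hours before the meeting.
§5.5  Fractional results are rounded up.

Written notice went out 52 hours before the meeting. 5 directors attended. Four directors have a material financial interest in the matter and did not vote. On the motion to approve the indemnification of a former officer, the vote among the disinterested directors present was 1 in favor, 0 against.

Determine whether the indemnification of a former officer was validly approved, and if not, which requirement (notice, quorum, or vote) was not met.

Invalid — quorum requirement not satisfied.

Notice: 52 hours given; 48 required (52 ≥ 48). Satisfied.
Quorum: 5 present (interested directors count toward quorum); quorum is 6. Not satisfied.
Vote: the indemnification of a former officer requires three-fourths of the disinterested directors present (5 − 4 = 1). 3/4 of 1 = 0.75, rounded up to 1, so 1 affirmative vote is needed; 1 voted in favor. Satisfied. (Moot — without a quorum no business can be validly transacted.)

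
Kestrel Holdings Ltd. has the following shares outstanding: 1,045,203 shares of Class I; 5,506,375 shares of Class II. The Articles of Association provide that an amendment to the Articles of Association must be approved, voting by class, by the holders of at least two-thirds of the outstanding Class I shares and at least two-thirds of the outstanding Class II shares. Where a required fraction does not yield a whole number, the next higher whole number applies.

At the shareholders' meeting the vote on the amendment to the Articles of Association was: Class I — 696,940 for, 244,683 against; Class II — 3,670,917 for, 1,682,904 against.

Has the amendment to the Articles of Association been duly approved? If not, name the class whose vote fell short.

Class I: 2/3 of 1045203 = 696802; 696,802 required, 696,940 in favor — approved.
Class II: 2/3 of 5506375 = 3670916.67, rounded up to 3670917; 3,670,917 required, 3,670,917 in favor — approved.

Approved — every class gave the required vote.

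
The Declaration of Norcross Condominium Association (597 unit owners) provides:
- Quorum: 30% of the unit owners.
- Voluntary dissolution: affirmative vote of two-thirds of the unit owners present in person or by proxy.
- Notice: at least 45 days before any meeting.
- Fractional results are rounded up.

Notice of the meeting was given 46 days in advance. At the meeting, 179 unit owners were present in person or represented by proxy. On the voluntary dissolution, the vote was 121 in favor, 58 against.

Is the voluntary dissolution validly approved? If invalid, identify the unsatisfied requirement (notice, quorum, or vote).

Invalid — quorum requirement not satisfied.

Notice: 46 days given; 45 required. Satisfied.
Quorum: 30% of 597 = 179.10, rounded up to 180; 179 present. Not satisfied.
Vote: requires two-thirds of those present (179); 2/3 of 179 = 119.33, rounded up to 120, so 120 needed; 121 in favor. Satisfied.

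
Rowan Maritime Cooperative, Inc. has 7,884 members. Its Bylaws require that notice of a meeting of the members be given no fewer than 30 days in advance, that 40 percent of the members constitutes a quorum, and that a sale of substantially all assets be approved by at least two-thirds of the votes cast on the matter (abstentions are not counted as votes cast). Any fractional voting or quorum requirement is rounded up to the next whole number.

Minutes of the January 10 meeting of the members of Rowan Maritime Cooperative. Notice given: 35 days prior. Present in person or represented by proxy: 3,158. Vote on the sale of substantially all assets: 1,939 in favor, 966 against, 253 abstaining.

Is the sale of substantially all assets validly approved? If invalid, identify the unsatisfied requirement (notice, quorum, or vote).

Notice: 35 days given; 30 required. Satisfied.
Quorum: 40% of 7,884 = 3,153.60, rounded up to 3,154; 3,158 present. Satisfied.
Vote: requires two-thirds of the votes cast (3,158 − 253 abstaining = 2,905); 2/3 of 2905 = 1936.67, rounded up to 1937, so 1,937 needed; 1,939 in favor. Satisfied.

Valid — all requirements satisfied.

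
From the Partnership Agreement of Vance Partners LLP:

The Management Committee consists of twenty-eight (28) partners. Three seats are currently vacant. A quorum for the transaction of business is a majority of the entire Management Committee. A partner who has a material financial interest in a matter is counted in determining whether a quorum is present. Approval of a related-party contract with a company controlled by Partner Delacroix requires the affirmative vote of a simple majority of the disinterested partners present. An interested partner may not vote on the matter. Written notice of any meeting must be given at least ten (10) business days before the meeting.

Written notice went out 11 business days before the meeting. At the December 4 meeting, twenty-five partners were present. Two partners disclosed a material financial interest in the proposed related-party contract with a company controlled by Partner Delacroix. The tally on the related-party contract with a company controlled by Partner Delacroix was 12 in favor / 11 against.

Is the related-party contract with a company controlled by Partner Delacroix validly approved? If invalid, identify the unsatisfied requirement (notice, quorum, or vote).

Notice: 11 business days given; 10 required (11 ≥ 10). Satisfied.
Quorum: 25 present (interested partners count toward quorum); quorum is 15. Satisfied.
Vote: the related-party contract with a company controlled by Partner Delacroix requires a majority of the disinterested partners present (25 − 2 = 23). A majority of 23 is 12, so 12 affirmative votes are needed; 12 voted in favor. Satisfied.

Valid — all requirements satisfied.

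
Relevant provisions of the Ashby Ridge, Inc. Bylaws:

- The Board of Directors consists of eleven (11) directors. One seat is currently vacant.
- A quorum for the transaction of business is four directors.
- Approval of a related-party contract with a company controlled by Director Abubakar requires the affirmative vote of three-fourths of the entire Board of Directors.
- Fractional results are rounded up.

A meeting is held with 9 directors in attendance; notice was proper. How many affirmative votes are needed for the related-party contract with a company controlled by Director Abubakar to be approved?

9

The related-party contract with a company controlled by Director Abubakar requires three-fourths of the entire Board of Directors (11).
3/4 of 11 = 8.25, rounded up to 9.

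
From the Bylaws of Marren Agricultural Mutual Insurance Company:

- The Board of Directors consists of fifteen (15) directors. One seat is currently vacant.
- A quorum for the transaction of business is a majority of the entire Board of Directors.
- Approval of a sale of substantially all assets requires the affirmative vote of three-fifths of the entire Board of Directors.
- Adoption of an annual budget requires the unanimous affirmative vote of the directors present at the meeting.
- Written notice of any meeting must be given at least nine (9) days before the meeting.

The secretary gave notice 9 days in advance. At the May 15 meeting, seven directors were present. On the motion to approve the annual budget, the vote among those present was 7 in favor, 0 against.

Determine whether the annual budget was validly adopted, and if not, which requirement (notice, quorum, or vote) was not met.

Notice: 9 days given; 9 required (9 ≥ 9). Satisfied.
Quorum: 7 present; quorum is 8. Not satisfied.
Vote: the annual budget requires the unanimous vote of the directors present (7). Unanimous means all 7, so 7 affirmative votes are needed; 7 voted in favor. Satisfied. (Moot — without a quorum no business can be validly transacted.)

Invalid — quorum requirement not satisfied.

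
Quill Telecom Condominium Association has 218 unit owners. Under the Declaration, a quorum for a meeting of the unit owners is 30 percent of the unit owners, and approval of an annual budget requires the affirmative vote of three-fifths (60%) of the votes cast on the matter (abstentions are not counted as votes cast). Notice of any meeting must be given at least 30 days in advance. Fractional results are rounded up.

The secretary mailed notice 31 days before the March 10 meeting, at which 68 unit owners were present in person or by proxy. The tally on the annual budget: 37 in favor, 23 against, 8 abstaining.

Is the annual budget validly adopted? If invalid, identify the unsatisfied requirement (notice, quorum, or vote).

Valid — all requirements satisfied.

Notice: 31 days given; 30 required. Satisfied.
Quorum: 30% of 218 = 65.40, rounded up to 66; 68 present. Satisfied.
Vote: requires three-fifths of the votes cast (68 − 8 abstaining = 60); 3/5 of 60 = 36, so 36 needed; 37 in favor. Satisfied.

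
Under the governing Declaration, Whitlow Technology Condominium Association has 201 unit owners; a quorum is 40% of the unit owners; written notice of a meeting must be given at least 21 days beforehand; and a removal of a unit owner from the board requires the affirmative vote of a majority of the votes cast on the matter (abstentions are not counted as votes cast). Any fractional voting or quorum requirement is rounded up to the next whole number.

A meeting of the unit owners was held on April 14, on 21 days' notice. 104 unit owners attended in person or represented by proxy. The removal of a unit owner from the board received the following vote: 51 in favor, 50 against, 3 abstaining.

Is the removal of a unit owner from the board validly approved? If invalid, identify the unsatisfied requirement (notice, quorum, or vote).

Notice: 21 days given; 21 required. Satisfied.
Quorum: 40% of 201 = 80.40, rounded up to 81; 104 present. Satisfied.
Vote: requires a majority of the votes cast (104 − 3 abstaining = 101); a majority of 101 is 51, so 51 needed; 51 in favor. Satisfied.

Valid — all requirements satisfied.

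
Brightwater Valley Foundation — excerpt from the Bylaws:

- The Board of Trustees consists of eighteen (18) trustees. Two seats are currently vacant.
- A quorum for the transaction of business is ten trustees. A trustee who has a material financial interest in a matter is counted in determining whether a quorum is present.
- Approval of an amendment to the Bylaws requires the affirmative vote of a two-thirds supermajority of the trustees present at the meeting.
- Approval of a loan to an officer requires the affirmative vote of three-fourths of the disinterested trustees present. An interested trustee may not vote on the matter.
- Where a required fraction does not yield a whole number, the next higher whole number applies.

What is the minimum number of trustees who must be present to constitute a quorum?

10

The quorum is fixed at 10.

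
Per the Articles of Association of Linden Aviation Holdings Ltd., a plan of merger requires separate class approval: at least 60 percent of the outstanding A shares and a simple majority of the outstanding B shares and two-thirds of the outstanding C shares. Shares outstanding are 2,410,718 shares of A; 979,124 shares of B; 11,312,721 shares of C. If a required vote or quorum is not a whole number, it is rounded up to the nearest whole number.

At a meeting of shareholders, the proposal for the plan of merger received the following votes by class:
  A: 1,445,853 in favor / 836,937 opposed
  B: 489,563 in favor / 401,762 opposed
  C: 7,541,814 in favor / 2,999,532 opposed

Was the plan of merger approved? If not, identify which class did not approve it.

A: 3/5 of 2410718 = 1446430.80, rounded up to 1446431; 1,446,431 required, 1,445,853 in favor — not approved.
B: a majority of 979124 is 489563; 489,563 required, 489,563 in favor — approved.
C: 2/3 of 11312721 = 7541814; 7,541,814 required, 7,541,814 in favor — approved.

Not approved — the A shares did not give the required vote.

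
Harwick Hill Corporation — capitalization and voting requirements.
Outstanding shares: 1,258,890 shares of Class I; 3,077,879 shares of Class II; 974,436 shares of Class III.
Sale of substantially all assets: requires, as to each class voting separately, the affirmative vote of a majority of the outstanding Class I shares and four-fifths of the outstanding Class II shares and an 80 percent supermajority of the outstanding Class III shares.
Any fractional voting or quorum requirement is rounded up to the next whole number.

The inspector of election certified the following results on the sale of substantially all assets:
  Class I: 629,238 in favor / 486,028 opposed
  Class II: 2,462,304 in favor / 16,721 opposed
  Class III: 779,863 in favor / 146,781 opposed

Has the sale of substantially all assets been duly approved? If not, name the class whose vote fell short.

Class I: a majority of 1258890 is 629446; 629,446 required, 629,238 in favor — not approved.
Class II: 4/5 of 3077879 = 2462303.20, rounded up to 2462304; 2,462,304 required, 2,462,304 in favor — approved.
Class III: 4/5 of 974436 = 779548.80, rounded up to 779549; 779,549 required, 779,863 in favor — approved.

Not approved — the Class I shares did not give the required vote.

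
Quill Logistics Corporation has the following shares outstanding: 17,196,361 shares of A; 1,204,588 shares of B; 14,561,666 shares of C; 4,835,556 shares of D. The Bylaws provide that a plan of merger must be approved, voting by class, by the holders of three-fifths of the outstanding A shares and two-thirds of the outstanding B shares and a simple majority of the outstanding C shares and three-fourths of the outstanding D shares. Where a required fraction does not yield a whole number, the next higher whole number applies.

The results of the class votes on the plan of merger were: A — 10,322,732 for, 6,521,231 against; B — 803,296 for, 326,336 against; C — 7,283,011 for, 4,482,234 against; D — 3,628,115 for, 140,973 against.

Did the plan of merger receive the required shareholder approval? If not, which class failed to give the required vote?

Approved — every class gave the required vote.

A: 3/5 of 17196361 = 10317816.60, rounded up to 10317817; 10,317,817 required, 10,322,732 in favor — approved.
B: 2/3 of 1204588 = 803058.67, rounded up to 803059; 803,059 required, 803,296 in favor — approved.
C: a majority of 14561666 is 7280834; 7,280,834 required, 7,283,011 in favor — approved.
D: 3/4 of 4835556 = 3626667; 3,626,667 required, 3,628,115 in favor — approved.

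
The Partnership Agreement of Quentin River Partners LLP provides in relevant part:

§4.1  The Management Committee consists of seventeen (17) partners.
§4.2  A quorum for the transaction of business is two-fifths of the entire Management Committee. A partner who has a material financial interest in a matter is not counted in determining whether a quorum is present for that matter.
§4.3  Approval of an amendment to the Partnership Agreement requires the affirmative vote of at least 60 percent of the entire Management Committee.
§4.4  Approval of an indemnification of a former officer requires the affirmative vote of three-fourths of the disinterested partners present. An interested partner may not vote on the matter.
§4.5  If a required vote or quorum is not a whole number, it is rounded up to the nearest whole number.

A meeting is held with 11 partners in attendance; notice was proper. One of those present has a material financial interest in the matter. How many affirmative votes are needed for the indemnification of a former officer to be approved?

8

The indemnification of a former officer requires three-fourths of the disinterested partners present (11 − 1 = 10).
3/4 of 10 = 7.50, rounded up to 8.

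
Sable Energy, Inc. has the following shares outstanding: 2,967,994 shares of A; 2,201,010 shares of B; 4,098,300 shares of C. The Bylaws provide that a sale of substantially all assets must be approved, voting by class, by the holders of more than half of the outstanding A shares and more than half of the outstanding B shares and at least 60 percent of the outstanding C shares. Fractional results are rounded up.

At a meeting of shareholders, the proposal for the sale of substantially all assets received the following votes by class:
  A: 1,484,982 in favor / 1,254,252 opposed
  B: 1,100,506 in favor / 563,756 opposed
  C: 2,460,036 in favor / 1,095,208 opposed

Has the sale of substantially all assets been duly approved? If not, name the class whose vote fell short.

Approved — every class gave the required vote.

A: a majority of 2967994 is 1483998; 1,483,998 required, 1,484,982 in favor — approved.
B: a majority of 2201010 is 1100506; 1,100,506 required, 1,100,506 in favor — approved.
C: 3/5 of 4098300 = 2458980; 2,458,980 required, 2,460,036 in favor — approved.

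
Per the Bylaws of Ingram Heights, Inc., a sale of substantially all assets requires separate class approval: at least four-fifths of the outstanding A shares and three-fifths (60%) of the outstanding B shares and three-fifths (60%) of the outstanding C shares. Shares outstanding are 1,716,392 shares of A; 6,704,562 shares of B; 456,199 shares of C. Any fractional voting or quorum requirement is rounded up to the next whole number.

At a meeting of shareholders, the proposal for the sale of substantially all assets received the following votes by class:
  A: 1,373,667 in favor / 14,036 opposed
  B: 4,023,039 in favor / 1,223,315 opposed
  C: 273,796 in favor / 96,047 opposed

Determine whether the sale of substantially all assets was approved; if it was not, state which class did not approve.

A: 4/5 of 1716392 = 1373113.60, rounded up to 1373114; 1,373,114 required, 1,373,667 in favor — approved.
B: 3/5 of 6704562 = 4022737.20, rounded up to 4022738; 4,022,738 required, 4,023,039 in favor — approved.
C: 3/5 of 456199 = 273719.40, rounded up to 273720; 273,720 required, 273,796 in favor — approved.

Approved — every class gave the required vote.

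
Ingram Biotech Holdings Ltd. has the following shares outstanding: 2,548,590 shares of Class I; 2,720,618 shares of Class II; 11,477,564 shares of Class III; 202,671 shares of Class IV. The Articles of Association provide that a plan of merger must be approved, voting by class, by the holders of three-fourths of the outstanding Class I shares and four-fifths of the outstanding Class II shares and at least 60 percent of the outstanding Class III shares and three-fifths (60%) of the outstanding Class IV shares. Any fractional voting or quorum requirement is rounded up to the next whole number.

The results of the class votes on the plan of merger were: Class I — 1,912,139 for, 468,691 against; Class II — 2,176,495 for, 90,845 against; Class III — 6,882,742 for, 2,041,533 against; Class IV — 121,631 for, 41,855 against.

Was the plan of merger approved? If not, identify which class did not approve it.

Class I: 3/4 of 2548590 = 1911442.50, rounded up to 1911443; 1,911,443 required, 1,912,139 in favor — approved.
Class II: 4/5 of 2720618 = 2176494.40, rounded up to 2176495; 2,176,495 required, 2,176,495 in favor — approved.
Class III: 3/5 of 11477564 = 6886538.40, rounded up to 6886539; 6,886,539 required, 6,882,742 in favor — not approved.
Class IV: 3/5 of 202671 = 121602.60, rounded up to 121603; 121,603 required, 121,631 in favor — approved.

Not approved — the Class III shares did not give the required vote.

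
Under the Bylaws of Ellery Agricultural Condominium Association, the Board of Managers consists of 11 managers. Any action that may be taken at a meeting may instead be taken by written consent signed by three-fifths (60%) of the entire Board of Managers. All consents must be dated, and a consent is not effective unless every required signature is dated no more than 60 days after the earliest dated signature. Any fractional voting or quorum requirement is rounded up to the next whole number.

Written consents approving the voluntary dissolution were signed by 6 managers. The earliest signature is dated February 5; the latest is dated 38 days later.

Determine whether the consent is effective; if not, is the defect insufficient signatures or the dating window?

Not effective — insufficient signatures.

Signatures required: three-fifths (60%) of 11 — 3/5 of 11 = 6.60, rounded up to 7, so 7 needed; 6 signed. Insufficient.
Dating window: the latest signature is 38 days after the earliest; the limit is 60 days. Within the window.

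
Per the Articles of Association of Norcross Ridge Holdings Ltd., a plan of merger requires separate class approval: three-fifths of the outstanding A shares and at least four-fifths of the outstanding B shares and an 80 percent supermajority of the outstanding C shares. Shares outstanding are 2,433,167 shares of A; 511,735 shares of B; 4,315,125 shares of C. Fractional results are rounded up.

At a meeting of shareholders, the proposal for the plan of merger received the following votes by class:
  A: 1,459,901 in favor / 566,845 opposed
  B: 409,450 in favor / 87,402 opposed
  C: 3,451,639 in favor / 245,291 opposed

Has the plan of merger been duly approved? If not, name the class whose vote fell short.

A: 3/5 of 2433167 = 1459900.20, rounded up to 1459901; 1,459,901 required, 1,459,901 in favor — approved.
B: 4/5 of 511735 = 409388; 409,388 required, 409,450 in favor — approved.
C: 4/5 of 4315125 = 3452100; 3,452,100 required, 3,451,639 in favor — not approved.

Not approved — the C shares did not give the required vote.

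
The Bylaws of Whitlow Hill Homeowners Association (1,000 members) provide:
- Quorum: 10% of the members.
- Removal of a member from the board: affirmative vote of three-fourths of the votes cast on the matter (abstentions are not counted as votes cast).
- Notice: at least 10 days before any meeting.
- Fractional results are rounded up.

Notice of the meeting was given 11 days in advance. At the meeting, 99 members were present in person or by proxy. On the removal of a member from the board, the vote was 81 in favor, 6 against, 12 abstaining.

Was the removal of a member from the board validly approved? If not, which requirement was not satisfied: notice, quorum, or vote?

Invalid — quorum requirement not satisfied.

Notice: 11 days given; 10 required. Satisfied.
Quorum: 10% of 1,000 = 100; 99 present. Not satisfied.
Vote: requires three-fourths of the votes cast (99 − 12 abstaining = 87); 3/4 of 87 = 65.25, rounded up to 66, so 66 needed; 81 in favor. Satisfied.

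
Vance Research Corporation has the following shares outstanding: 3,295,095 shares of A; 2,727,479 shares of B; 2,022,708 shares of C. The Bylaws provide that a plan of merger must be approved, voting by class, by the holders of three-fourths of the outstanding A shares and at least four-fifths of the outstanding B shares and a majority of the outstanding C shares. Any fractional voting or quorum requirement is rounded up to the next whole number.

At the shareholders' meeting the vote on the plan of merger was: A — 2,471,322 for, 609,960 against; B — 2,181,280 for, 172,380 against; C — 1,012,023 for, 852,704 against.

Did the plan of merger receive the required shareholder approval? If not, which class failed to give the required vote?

A: 3/4 of 3295095 = 2471321.25, rounded up to 2471322; 2,471,322 required, 2,471,322 in favor — approved.
B: 4/5 of 2727479 = 2181983.20, rounded up to 2181984; 2,181,984 required, 2,181,280 in favor — not approved.
C: a majority of 2022708 is 1011355; 1,011,355 required, 1,012,023 in favor — approved.

Not approved — the B shares did not give the required vote.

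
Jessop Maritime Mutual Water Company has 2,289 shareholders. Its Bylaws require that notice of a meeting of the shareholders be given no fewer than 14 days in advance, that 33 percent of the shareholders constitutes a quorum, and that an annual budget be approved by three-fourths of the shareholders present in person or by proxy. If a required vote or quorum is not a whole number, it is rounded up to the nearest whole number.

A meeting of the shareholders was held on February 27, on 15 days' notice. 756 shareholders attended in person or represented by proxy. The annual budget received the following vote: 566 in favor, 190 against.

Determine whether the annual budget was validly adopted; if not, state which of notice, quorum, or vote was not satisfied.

Invalid — vote requirement not satisfied.

Notice: 15 days given; 14 required. Satisfied.
Quorum: 33% of 2,289 = 755.37, rounded up to 756; 756 present. Satisfied.
Vote: requires three-fourths of those present (756); 3/4 of 756 = 567, so 567 needed; 566 in favor. Not satisfied.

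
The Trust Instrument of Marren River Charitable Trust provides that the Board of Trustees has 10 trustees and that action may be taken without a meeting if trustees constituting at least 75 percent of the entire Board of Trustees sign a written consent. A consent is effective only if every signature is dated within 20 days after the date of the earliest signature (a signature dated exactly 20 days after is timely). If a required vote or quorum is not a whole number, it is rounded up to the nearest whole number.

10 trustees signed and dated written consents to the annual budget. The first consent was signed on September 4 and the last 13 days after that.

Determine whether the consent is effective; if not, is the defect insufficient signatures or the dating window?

Effective — both the signature and dating-window requirements are satisfied.

Signatures required: at least 75 percent of 10 — 3/4 of 10 = 7.50, rounded up to 8, so 8 needed; 10 signed. Sufficient.
Dating window: the latest signature is 13 days after the earliest; the limit is 20 days. Within the window.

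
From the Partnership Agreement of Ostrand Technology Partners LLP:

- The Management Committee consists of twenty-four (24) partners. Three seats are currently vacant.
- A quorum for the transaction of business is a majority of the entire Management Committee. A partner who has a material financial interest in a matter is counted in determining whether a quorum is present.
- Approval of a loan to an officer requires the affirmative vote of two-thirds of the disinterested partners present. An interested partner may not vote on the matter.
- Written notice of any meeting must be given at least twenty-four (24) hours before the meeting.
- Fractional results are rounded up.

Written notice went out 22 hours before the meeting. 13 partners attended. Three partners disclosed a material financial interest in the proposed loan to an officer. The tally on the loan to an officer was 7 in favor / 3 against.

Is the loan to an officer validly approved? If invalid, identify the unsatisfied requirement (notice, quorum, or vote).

Invalid — notice requirement not satisfied.

Notice: 22 hours given; 24 required (22 < 24). Not satisfied.
Quorum: 13 present (interested partners count toward quorum); quorum is 13. Satisfied.
Vote: the loan to an officer requires two-thirds of the disinterested partners present (13 − 3 = 10). 2/3 of 10 = 6.67, rounded up to 7, so 7 affirmative votes are needed; 7 voted in favor. Satisfied.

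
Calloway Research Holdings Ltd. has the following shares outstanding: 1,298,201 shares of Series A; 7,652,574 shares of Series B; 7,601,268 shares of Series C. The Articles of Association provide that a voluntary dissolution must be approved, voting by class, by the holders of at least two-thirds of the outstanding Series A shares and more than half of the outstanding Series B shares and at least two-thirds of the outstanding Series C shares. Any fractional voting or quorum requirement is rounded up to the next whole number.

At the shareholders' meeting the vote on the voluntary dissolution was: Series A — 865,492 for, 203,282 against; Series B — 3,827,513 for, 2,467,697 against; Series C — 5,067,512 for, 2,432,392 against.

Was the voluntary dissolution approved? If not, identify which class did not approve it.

Approved — every class gave the required vote.

Series A: 2/3 of 1298201 = 865467.33, rounded up to 865468; 865,468 required, 865,492 in favor — approved.
Series B: a majority of 7652574 is 3826288; 3,826,288 required, 3,827,513 in favor — approved.
Series C: 2/3 of 7601268 = 5067512; 5,067,512 required, 5,067,512 in favor — approved.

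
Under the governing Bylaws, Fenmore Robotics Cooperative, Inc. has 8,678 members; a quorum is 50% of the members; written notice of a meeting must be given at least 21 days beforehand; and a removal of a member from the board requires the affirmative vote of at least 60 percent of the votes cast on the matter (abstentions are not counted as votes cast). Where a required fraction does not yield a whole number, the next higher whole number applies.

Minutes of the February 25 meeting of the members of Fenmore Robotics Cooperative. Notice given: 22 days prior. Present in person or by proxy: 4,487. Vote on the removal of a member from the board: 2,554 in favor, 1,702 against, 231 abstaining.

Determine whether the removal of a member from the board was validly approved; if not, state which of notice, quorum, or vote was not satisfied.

Valid — all requirements satisfied.

Notice: 22 days given; 21 required. Satisfied.
Quorum: 50% of 8,678 = 4,339; 4,487 present. Satisfied.
Vote: requires three-fifths of the votes cast (4,487 − 231 abstaining = 4,256); 3/5 of 4256 = 2553.60, rounded up to 2554, so 2,554 needed; 2,554 in favor. Satisfied.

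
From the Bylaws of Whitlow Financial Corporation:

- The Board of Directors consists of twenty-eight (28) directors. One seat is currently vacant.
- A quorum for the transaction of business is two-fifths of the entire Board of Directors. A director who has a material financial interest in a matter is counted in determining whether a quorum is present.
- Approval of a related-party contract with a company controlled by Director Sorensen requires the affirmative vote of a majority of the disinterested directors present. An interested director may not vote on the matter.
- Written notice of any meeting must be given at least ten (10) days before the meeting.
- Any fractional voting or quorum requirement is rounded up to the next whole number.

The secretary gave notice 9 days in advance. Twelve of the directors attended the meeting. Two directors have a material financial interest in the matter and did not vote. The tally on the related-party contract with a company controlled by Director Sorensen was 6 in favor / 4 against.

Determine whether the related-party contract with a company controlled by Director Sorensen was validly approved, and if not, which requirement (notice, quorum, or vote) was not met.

Invalid — notice requirement not satisfied.

Notice: 9 days given; 10 required (9 < 10). Not satisfied.
Quorum: 12 present (interested directors count toward quorum); quorum is 12. Satisfied.
Vote: the related-party contract with a company controlled by Director Sorensen requires a majority of the disinterested directors present (12 − 2 = 10). A majority of 10 is 6, so 6 affirmative votes are needed; 6 voted in favor. Satisfied.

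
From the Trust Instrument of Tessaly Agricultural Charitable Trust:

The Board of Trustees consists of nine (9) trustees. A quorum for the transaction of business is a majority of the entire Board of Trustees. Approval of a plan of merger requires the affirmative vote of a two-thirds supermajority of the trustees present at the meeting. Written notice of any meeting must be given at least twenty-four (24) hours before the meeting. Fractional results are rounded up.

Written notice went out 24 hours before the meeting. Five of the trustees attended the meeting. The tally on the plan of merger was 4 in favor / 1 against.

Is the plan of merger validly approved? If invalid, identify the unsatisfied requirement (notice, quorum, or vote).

Valid — all requirements satisfied.

Notice: 24 hours given; 24 required (24 ≥ 24). Satisfied.
Quorum: 5 present; quorum is 5. Satisfied.
Vote: the plan of merger requires two-thirds of the trustees present (5). 2/3 of 5 = 3.33, rounded up to 4, so 4 affirmative votes are needed; 4 voted in favor. Satisfied.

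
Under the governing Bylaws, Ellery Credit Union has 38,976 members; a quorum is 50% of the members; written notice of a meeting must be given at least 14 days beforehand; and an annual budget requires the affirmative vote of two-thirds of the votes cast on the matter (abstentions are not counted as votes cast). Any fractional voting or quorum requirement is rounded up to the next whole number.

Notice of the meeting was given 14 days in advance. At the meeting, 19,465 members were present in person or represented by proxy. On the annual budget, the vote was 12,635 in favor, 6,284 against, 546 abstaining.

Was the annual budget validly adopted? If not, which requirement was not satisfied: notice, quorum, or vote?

Invalid — quorum requirement not satisfied.

Notice: 14 days given; 14 required. Satisfied.
Quorum: 50% of 38,976 = 19,488; 19,465 present. Not satisfied.
Vote: requires two-thirds of the votes cast (19,465 − 546 abstaining = 18,919); 2/3 of 18919 = 12612.67, rounded up to 12613, so 12,613 needed; 12,635 in favor. Satisfied.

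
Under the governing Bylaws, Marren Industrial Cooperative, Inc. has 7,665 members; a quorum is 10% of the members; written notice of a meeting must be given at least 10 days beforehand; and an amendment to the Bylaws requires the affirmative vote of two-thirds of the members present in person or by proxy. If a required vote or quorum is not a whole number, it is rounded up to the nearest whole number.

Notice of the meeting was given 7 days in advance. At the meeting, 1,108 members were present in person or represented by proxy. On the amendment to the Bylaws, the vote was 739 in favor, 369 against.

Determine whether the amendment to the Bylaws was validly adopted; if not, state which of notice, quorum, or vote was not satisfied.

Invalid — notice requirement not satisfied.

Notice: 7 days given; 10 required. Not satisfied.
Quorum: 10% of 7,665 = 766.50, rounded up to 767; 1,108 present. Satisfied.
Vote: requires two-thirds of those present (1,108); 2/3 of 1108 = 738.67, rounded up to 739, so 739 needed; 739 in favor. Satisfied.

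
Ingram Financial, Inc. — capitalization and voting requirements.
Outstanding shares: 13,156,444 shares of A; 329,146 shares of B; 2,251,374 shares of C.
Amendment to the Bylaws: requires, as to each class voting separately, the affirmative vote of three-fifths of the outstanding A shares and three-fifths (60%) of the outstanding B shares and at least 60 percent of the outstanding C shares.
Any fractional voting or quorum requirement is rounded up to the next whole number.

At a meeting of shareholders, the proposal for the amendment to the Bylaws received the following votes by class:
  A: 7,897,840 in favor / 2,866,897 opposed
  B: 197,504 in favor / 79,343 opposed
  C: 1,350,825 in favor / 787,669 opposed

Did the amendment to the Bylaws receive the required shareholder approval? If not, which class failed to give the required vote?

A: 3/5 of 13156444 = 7893866.40, rounded up to 7893867; 7,893,867 required, 7,897,840 in favor — approved.
B: 3/5 of 329146 = 197487.60, rounded up to 197488; 197,488 required, 197,504 in favor — approved.
C: 3/5 of 2251374 = 1350824.40, rounded up to 1350825; 1,350,825 required, 1,350,825 in favor — approved.

Approved — every class gave the required vote.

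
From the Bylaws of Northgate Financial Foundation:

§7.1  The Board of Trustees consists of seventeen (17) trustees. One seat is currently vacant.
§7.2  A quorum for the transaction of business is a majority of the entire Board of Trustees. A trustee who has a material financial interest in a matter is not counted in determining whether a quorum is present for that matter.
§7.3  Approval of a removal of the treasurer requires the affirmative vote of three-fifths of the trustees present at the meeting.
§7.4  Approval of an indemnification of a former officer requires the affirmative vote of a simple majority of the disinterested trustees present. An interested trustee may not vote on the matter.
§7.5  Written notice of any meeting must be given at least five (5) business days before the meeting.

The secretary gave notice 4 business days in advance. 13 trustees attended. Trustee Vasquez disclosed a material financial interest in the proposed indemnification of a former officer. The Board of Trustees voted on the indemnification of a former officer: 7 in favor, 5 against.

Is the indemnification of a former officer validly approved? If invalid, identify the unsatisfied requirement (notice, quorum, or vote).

Invalid — notice requirement not satisfied.

Notice: 4 business days given; 5 required (4 < 5). Not satisfied.
Quorum: 13 present, but the 1 interested trustee does not count, leaving 12. Quorum is 9. Satisfied.
Vote: the indemnification of a former officer requires a majority of the disinterested trustees present (13 − 1 = 12). A majority of 12 is 7, so 7 affirmative votes are needed; 7 voted in favor. Satisfied.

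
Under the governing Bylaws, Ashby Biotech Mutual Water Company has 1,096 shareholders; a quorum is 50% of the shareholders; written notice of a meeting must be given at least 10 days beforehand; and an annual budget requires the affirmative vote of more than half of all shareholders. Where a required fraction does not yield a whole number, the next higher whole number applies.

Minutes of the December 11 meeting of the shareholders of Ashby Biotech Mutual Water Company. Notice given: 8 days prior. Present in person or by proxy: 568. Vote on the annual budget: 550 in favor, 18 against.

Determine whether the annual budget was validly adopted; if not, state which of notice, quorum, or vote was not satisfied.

Invalid — notice requirement not satisfied.

Notice: 8 days given; 10 required. Not satisfied.
Quorum: 50% of 1,096 = 548; 568 present. Satisfied.
Vote: requires a majority of all shareholders (1,096); a majority of 1096 is 549, so 549 needed; 550 in favor. Satisfied.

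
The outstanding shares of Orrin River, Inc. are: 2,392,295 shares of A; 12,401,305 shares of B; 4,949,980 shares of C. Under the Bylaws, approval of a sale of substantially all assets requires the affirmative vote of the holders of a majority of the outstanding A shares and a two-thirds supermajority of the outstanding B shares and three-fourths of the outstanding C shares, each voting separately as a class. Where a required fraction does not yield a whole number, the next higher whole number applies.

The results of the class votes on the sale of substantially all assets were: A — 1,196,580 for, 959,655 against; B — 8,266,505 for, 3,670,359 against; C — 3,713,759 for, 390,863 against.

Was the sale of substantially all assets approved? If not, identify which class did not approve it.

Not approved — the B shares did not give the required vote.

A: a majority of 2392295 is 1196148; 1,196,148 required, 1,196,580 in favor — approved.
B: 2/3 of 12401305 = 8267536.67, rounded up to 8267537; 8,267,537 required, 8,266,505 in favor — not approved.
C: 3/4 of 4949980 = 3712485; 3,712,485 required, 3,713,759 in favor — approved.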